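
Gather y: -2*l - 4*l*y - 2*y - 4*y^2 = -2*l - 4*y^2 + y*(-4*l - 2)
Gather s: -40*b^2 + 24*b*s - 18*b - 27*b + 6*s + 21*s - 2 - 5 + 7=-40*b^2 - 45*b + s*(24*b + 27)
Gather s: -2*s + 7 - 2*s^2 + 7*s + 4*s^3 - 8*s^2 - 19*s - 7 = 4*s^3 - 10*s^2 - 14*s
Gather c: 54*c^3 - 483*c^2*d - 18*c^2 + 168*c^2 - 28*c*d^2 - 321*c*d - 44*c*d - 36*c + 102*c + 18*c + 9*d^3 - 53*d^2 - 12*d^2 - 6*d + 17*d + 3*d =54*c^3 + c^2*(150 - 483*d) + c*(-28*d^2 - 365*d + 84) + 9*d^3 - 65*d^2 + 14*d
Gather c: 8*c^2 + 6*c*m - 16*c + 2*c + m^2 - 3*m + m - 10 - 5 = 8*c^2 + c*(6*m - 14) + m^2 - 2*m - 15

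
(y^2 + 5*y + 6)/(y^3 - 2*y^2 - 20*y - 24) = (y + 3)/(y^2 - 4*y - 12)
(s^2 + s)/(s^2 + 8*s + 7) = s/(s + 7)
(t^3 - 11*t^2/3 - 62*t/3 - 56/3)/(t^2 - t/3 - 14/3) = (3*t^2 - 17*t - 28)/(3*t - 7)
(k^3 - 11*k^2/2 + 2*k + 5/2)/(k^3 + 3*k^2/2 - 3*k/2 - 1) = (k - 5)/(k + 2)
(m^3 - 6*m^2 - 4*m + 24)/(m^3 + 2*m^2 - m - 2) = (m^2 - 8*m + 12)/(m^2 - 1)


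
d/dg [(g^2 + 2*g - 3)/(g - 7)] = (g^2 - 14*g - 11)/(g^2 - 14*g + 49)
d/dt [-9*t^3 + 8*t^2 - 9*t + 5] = -27*t^2 + 16*t - 9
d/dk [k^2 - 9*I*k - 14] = 2*k - 9*I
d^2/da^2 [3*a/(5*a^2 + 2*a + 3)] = 6*(4*a*(5*a + 1)^2 - (15*a + 2)*(5*a^2 + 2*a + 3))/(5*a^2 + 2*a + 3)^3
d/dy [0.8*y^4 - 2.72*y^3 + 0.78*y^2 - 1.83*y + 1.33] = 3.2*y^3 - 8.16*y^2 + 1.56*y - 1.83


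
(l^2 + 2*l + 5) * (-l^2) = -l^4 - 2*l^3 - 5*l^2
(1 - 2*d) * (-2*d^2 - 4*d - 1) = 4*d^3 + 6*d^2 - 2*d - 1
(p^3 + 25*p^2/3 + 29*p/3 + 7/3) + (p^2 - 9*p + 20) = p^3 + 28*p^2/3 + 2*p/3 + 67/3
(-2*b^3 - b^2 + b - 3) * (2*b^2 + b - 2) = -4*b^5 - 4*b^4 + 5*b^3 - 3*b^2 - 5*b + 6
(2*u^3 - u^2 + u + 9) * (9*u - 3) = 18*u^4 - 15*u^3 + 12*u^2 + 78*u - 27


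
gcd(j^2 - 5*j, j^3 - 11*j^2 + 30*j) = j^2 - 5*j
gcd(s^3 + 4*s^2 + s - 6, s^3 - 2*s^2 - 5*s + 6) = s^2 + s - 2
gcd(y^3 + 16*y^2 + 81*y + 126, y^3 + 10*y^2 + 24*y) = y + 6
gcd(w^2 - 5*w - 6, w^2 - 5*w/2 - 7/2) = w + 1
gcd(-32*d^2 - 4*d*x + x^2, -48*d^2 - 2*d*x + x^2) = -8*d + x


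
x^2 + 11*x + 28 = (x + 4)*(x + 7)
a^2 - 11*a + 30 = (a - 6)*(a - 5)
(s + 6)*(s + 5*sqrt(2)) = s^2 + 6*s + 5*sqrt(2)*s + 30*sqrt(2)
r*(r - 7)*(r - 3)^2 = r^4 - 13*r^3 + 51*r^2 - 63*r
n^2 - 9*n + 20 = (n - 5)*(n - 4)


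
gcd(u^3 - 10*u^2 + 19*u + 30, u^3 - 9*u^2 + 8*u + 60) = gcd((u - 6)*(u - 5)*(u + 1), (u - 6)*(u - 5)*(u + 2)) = u^2 - 11*u + 30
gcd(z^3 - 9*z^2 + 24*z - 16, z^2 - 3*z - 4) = z - 4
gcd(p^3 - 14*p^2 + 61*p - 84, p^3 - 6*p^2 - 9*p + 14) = p - 7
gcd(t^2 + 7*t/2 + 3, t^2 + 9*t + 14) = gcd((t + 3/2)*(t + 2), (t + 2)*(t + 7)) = t + 2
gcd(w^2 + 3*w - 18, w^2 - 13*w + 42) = 1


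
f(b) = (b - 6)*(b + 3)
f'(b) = 2*b - 3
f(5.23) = -6.34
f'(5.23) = 7.46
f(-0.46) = -16.41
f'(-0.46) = -3.92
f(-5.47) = 28.33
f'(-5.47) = -13.94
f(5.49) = -4.33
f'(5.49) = 7.98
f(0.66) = -19.54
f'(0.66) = -1.68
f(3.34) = -16.86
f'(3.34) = 3.68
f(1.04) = -20.04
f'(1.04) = -0.92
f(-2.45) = -4.65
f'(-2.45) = -7.90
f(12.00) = 90.00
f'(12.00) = 21.00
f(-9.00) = 90.00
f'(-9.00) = -21.00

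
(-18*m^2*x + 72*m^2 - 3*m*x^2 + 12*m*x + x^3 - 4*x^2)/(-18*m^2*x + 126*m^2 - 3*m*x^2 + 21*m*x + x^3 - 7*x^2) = (x - 4)/(x - 7)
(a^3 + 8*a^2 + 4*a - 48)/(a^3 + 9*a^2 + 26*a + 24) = (a^2 + 4*a - 12)/(a^2 + 5*a + 6)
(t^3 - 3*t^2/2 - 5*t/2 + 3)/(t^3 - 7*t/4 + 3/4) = 2*(t - 2)/(2*t - 1)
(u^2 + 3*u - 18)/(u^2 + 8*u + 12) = (u - 3)/(u + 2)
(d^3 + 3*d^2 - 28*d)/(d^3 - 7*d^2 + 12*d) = (d + 7)/(d - 3)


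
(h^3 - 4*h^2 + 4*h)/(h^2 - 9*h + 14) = h*(h - 2)/(h - 7)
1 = 1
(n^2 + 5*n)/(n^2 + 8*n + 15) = n/(n + 3)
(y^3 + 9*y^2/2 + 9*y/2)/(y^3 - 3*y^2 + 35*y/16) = 8*(2*y^2 + 9*y + 9)/(16*y^2 - 48*y + 35)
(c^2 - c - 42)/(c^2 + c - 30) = (c - 7)/(c - 5)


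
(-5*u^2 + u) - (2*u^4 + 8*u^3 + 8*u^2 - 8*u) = -2*u^4 - 8*u^3 - 13*u^2 + 9*u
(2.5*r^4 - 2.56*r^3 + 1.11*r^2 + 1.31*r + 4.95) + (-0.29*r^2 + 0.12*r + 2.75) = 2.5*r^4 - 2.56*r^3 + 0.82*r^2 + 1.43*r + 7.7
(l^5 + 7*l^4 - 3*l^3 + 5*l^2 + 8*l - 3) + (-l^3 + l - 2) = l^5 + 7*l^4 - 4*l^3 + 5*l^2 + 9*l - 5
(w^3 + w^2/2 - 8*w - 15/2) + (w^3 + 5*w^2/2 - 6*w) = 2*w^3 + 3*w^2 - 14*w - 15/2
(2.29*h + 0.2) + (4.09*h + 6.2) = 6.38*h + 6.4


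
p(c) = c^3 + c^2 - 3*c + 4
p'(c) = 3*c^2 + 2*c - 3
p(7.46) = 452.43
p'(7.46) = 178.87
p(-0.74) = 6.36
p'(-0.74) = -2.84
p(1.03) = 3.06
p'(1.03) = 2.24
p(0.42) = 2.99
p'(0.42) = -1.63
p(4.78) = 121.72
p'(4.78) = 75.11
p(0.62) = 2.76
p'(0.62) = -0.61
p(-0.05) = 4.15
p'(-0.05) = -3.09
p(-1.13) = 7.22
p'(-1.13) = -1.43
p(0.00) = 4.00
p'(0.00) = -3.00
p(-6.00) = -158.00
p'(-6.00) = 93.00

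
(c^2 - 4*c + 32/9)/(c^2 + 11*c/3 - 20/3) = (c - 8/3)/(c + 5)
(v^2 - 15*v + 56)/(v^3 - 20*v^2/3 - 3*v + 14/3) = 3*(v - 8)/(3*v^2 + v - 2)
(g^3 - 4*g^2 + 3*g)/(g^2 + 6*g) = (g^2 - 4*g + 3)/(g + 6)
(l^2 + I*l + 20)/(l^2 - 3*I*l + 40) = (l - 4*I)/(l - 8*I)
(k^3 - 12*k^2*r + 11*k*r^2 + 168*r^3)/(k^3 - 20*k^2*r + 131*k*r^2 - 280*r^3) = (-k - 3*r)/(-k + 5*r)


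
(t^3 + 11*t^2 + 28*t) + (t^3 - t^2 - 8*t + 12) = 2*t^3 + 10*t^2 + 20*t + 12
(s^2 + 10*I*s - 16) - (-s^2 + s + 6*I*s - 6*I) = 2*s^2 - s + 4*I*s - 16 + 6*I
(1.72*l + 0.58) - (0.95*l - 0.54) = 0.77*l + 1.12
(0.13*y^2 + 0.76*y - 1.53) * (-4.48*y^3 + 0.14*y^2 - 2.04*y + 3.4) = -0.5824*y^5 - 3.3866*y^4 + 6.6956*y^3 - 1.3226*y^2 + 5.7052*y - 5.202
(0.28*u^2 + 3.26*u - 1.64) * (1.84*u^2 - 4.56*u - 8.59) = 0.5152*u^4 + 4.7216*u^3 - 20.2884*u^2 - 20.525*u + 14.0876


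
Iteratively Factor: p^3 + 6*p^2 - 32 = (p + 4)*(p^2 + 2*p - 8) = (p + 4)^2*(p - 2)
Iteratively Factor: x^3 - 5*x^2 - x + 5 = (x - 1)*(x^2 - 4*x - 5) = (x - 5)*(x - 1)*(x + 1)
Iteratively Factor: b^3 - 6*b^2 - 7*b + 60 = (b - 4)*(b^2 - 2*b - 15) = (b - 5)*(b - 4)*(b + 3)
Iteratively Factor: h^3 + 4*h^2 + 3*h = (h + 1)*(h^2 + 3*h) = h*(h + 1)*(h + 3)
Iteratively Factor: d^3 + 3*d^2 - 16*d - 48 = (d - 4)*(d^2 + 7*d + 12) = (d - 4)*(d + 4)*(d + 3)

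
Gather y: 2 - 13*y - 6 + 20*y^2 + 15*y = 20*y^2 + 2*y - 4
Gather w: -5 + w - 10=w - 15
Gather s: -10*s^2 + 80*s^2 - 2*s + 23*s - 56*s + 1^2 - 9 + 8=70*s^2 - 35*s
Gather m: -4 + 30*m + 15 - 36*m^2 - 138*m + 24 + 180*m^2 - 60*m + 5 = 144*m^2 - 168*m + 40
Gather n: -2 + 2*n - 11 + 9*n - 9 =11*n - 22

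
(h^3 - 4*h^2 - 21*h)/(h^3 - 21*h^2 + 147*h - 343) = h*(h + 3)/(h^2 - 14*h + 49)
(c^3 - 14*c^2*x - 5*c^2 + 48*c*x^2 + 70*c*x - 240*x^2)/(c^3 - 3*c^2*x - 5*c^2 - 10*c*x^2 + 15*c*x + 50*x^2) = (-c^2 + 14*c*x - 48*x^2)/(-c^2 + 3*c*x + 10*x^2)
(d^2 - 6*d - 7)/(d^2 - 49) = (d + 1)/(d + 7)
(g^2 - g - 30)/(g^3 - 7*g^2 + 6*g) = (g + 5)/(g*(g - 1))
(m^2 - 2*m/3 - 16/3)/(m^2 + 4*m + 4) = (m - 8/3)/(m + 2)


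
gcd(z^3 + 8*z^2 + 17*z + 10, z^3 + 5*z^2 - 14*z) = 1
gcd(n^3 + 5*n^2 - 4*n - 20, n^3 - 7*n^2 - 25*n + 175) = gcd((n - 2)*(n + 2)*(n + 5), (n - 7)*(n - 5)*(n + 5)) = n + 5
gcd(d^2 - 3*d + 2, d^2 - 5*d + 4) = d - 1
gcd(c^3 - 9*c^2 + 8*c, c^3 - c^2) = c^2 - c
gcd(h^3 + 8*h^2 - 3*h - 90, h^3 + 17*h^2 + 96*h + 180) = h^2 + 11*h + 30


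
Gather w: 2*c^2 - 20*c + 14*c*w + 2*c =2*c^2 + 14*c*w - 18*c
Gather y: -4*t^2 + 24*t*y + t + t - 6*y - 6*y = -4*t^2 + 2*t + y*(24*t - 12)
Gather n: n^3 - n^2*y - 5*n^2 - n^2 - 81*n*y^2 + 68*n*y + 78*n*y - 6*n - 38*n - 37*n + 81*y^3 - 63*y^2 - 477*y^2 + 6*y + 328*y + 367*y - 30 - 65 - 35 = n^3 + n^2*(-y - 6) + n*(-81*y^2 + 146*y - 81) + 81*y^3 - 540*y^2 + 701*y - 130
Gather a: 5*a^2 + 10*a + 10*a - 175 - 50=5*a^2 + 20*a - 225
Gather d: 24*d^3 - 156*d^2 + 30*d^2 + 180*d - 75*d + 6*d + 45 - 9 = 24*d^3 - 126*d^2 + 111*d + 36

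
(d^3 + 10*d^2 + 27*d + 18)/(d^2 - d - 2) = (d^2 + 9*d + 18)/(d - 2)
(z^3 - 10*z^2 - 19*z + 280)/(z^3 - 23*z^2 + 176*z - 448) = (z + 5)/(z - 8)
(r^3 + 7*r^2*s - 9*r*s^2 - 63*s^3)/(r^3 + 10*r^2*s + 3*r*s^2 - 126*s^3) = (r + 3*s)/(r + 6*s)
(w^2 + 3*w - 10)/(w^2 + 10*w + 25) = (w - 2)/(w + 5)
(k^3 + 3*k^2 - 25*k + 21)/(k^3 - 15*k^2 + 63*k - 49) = (k^2 + 4*k - 21)/(k^2 - 14*k + 49)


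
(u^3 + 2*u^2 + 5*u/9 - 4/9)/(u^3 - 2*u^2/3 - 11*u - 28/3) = (9*u^2 + 9*u - 4)/(3*(3*u^2 - 5*u - 28))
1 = 1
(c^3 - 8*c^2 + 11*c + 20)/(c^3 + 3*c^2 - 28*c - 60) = (c^2 - 3*c - 4)/(c^2 + 8*c + 12)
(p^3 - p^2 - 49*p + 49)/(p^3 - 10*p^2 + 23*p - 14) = (p + 7)/(p - 2)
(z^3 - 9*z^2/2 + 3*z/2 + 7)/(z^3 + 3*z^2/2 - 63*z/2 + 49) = (z + 1)/(z + 7)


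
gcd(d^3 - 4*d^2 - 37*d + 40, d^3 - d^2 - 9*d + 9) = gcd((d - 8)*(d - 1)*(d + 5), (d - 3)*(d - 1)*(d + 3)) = d - 1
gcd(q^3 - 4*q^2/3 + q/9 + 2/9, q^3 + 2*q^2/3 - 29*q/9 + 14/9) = q^2 - 5*q/3 + 2/3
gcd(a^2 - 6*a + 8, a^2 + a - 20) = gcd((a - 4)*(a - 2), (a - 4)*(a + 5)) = a - 4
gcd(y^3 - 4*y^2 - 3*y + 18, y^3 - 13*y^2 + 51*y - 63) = y^2 - 6*y + 9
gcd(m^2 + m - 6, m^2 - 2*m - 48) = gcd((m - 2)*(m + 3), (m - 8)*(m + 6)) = 1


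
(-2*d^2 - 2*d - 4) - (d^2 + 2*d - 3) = -3*d^2 - 4*d - 1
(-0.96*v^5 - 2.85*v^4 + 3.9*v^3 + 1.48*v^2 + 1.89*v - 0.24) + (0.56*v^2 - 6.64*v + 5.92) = -0.96*v^5 - 2.85*v^4 + 3.9*v^3 + 2.04*v^2 - 4.75*v + 5.68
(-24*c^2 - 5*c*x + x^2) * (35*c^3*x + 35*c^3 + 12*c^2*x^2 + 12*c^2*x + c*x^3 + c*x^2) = -840*c^5*x - 840*c^5 - 463*c^4*x^2 - 463*c^4*x - 49*c^3*x^3 - 49*c^3*x^2 + 7*c^2*x^4 + 7*c^2*x^3 + c*x^5 + c*x^4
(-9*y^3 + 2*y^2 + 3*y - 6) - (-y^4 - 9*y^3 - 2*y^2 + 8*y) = y^4 + 4*y^2 - 5*y - 6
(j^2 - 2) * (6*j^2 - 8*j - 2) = 6*j^4 - 8*j^3 - 14*j^2 + 16*j + 4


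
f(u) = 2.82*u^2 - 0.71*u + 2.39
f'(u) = 5.64*u - 0.71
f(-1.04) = 6.18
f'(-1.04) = -6.58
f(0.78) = 3.55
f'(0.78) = 3.69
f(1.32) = 6.37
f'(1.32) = 6.73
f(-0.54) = 3.60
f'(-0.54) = -3.76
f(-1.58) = 10.55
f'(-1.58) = -9.62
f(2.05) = 12.79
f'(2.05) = 10.85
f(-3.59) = 41.28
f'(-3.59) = -20.96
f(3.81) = 40.62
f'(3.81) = 20.78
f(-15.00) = 647.54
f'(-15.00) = -85.31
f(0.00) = 2.39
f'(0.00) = -0.71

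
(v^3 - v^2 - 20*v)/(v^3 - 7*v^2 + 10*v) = (v + 4)/(v - 2)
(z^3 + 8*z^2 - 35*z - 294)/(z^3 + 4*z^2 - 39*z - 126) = (z + 7)/(z + 3)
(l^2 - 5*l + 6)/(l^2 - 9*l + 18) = (l - 2)/(l - 6)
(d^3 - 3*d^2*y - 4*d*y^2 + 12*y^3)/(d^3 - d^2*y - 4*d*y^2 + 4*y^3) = (-d + 3*y)/(-d + y)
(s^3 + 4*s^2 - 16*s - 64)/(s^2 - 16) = s + 4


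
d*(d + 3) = d^2 + 3*d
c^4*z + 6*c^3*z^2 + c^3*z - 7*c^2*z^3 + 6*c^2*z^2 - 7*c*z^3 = c*(c - z)*(c + 7*z)*(c*z + z)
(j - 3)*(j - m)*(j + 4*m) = j^3 + 3*j^2*m - 3*j^2 - 4*j*m^2 - 9*j*m + 12*m^2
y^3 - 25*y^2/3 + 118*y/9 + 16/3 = (y - 6)*(y - 8/3)*(y + 1/3)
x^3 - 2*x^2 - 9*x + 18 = (x - 3)*(x - 2)*(x + 3)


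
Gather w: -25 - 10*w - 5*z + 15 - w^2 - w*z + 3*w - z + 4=-w^2 + w*(-z - 7) - 6*z - 6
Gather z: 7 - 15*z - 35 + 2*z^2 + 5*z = 2*z^2 - 10*z - 28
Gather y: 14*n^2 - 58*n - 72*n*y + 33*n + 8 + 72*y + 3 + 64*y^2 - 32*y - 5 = 14*n^2 - 25*n + 64*y^2 + y*(40 - 72*n) + 6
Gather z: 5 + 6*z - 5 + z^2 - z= z^2 + 5*z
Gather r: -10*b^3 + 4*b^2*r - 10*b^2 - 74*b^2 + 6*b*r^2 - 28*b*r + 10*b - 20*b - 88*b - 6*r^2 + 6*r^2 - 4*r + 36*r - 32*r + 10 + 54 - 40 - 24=-10*b^3 - 84*b^2 + 6*b*r^2 - 98*b + r*(4*b^2 - 28*b)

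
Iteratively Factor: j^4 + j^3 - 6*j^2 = (j)*(j^3 + j^2 - 6*j) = j^2*(j^2 + j - 6) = j^2*(j + 3)*(j - 2)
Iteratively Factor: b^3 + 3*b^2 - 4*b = (b + 4)*(b^2 - b) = (b - 1)*(b + 4)*(b)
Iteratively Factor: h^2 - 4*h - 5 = (h + 1)*(h - 5)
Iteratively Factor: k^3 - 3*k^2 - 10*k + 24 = (k - 2)*(k^2 - k - 12) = (k - 4)*(k - 2)*(k + 3)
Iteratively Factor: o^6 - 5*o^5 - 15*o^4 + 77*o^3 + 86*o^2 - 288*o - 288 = (o - 3)*(o^5 - 2*o^4 - 21*o^3 + 14*o^2 + 128*o + 96) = (o - 3)*(o + 3)*(o^4 - 5*o^3 - 6*o^2 + 32*o + 32) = (o - 4)*(o - 3)*(o + 3)*(o^3 - o^2 - 10*o - 8) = (o - 4)^2*(o - 3)*(o + 3)*(o^2 + 3*o + 2) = (o - 4)^2*(o - 3)*(o + 2)*(o + 3)*(o + 1)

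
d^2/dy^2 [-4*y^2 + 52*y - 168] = -8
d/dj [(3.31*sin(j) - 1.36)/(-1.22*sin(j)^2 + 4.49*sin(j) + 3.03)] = (4.0382*sin(j)^2 - 3.3184*sin(j) + 16.1357)*cos(j)/(1.4884*sin(j)^4 - 10.9556*sin(j)^3 + 12.7669*sin(j)^2 + 27.2094*sin(j) + 9.1809)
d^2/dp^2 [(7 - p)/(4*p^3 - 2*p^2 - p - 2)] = 2*(-48*p^5 + 696*p^4 - 456*p^3 - 48*p^2 + 222*p - 19)/(64*p^9 - 96*p^8 - 56*p^6 + 96*p^5 + 18*p^4 + 23*p^3 - 30*p^2 - 12*p - 8)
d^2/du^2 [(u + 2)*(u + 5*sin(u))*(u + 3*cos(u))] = -5*u^2*sin(u) - 3*u^2*cos(u) - 22*u*sin(u) - 30*u*sin(2*u) + 14*u*cos(u) + 6*u - 2*sin(u) - 60*sin(2*u) + 26*cos(u) + 30*cos(2*u) + 4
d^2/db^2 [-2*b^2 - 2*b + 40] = -4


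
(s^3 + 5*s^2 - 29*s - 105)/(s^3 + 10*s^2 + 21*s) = (s - 5)/s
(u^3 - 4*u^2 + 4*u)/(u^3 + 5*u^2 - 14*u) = (u - 2)/(u + 7)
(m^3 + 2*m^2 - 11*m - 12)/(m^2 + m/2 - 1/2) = 2*(m^2 + m - 12)/(2*m - 1)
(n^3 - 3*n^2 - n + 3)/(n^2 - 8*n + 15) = (n^2 - 1)/(n - 5)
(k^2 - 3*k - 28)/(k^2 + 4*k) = (k - 7)/k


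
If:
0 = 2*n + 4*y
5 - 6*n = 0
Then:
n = 5/6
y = -5/12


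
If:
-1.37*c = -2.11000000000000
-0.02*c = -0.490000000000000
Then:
No Solution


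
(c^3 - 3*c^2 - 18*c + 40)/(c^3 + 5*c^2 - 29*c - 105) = (c^2 + 2*c - 8)/(c^2 + 10*c + 21)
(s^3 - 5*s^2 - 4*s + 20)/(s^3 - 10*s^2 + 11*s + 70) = (s - 2)/(s - 7)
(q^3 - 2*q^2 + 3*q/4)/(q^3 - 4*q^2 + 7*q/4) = (2*q - 3)/(2*q - 7)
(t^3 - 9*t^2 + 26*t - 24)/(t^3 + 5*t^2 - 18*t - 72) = (t^2 - 5*t + 6)/(t^2 + 9*t + 18)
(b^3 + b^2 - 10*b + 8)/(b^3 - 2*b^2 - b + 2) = (b + 4)/(b + 1)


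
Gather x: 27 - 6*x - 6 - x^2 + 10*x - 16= -x^2 + 4*x + 5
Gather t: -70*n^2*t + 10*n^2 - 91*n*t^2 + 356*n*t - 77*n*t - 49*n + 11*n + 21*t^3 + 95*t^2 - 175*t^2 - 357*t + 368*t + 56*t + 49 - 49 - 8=10*n^2 - 38*n + 21*t^3 + t^2*(-91*n - 80) + t*(-70*n^2 + 279*n + 67) - 8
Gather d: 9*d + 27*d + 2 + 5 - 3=36*d + 4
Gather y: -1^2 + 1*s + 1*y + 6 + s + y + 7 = 2*s + 2*y + 12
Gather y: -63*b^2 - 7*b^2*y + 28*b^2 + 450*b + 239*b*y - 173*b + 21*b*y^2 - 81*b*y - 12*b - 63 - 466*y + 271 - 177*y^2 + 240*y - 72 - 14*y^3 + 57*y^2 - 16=-35*b^2 + 265*b - 14*y^3 + y^2*(21*b - 120) + y*(-7*b^2 + 158*b - 226) + 120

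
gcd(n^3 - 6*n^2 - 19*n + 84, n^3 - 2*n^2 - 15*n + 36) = n^2 + n - 12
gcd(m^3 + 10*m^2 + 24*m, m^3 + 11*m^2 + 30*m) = m^2 + 6*m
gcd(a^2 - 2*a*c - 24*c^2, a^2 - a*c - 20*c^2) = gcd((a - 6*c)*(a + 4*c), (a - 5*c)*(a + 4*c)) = a + 4*c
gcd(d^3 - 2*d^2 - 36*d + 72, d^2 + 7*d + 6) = d + 6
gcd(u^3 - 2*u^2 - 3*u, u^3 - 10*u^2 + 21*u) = u^2 - 3*u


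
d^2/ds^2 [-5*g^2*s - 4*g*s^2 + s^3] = -8*g + 6*s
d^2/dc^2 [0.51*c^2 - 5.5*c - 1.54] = 1.02000000000000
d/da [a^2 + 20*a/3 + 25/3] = 2*a + 20/3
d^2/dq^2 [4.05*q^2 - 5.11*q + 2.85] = 8.10000000000000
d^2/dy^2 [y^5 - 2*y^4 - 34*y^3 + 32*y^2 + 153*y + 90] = 20*y^3 - 24*y^2 - 204*y + 64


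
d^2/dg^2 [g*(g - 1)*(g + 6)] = 6*g + 10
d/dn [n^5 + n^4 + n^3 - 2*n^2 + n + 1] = 5*n^4 + 4*n^3 + 3*n^2 - 4*n + 1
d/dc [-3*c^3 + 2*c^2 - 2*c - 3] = -9*c^2 + 4*c - 2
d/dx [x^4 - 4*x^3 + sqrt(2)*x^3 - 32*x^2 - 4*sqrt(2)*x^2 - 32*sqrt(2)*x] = 4*x^3 - 12*x^2 + 3*sqrt(2)*x^2 - 64*x - 8*sqrt(2)*x - 32*sqrt(2)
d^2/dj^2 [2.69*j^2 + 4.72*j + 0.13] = 5.38000000000000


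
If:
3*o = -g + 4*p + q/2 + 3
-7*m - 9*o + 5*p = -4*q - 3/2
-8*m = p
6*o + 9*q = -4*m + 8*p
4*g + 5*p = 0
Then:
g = 90/83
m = 9/83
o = -489/830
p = -72/83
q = -177/415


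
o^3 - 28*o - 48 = (o - 6)*(o + 2)*(o + 4)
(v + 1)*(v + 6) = v^2 + 7*v + 6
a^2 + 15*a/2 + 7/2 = (a + 1/2)*(a + 7)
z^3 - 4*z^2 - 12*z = z*(z - 6)*(z + 2)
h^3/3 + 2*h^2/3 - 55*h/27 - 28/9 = (h/3 + 1)*(h - 7/3)*(h + 4/3)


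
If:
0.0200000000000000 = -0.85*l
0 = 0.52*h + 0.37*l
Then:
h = 0.02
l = -0.02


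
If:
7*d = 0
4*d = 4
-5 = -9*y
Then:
No Solution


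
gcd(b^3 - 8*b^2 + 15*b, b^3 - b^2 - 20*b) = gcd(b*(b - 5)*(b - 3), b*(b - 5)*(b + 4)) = b^2 - 5*b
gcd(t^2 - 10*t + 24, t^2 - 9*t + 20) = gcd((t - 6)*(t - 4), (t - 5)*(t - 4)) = t - 4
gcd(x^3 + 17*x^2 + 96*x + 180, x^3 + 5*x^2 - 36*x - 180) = x^2 + 11*x + 30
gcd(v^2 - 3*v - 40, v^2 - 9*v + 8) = v - 8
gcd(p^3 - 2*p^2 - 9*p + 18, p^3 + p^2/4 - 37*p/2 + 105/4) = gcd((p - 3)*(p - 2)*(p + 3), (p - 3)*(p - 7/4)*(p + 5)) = p - 3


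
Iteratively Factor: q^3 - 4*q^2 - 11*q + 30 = (q - 2)*(q^2 - 2*q - 15) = (q - 2)*(q + 3)*(q - 5)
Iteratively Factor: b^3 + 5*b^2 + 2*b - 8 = (b - 1)*(b^2 + 6*b + 8) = (b - 1)*(b + 2)*(b + 4)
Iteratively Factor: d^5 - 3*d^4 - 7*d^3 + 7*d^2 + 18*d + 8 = (d - 4)*(d^4 + d^3 - 3*d^2 - 5*d - 2) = (d - 4)*(d + 1)*(d^3 - 3*d - 2) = (d - 4)*(d + 1)^2*(d^2 - d - 2) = (d - 4)*(d + 1)^3*(d - 2)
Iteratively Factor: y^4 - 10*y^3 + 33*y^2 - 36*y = (y - 3)*(y^3 - 7*y^2 + 12*y) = (y - 3)^2*(y^2 - 4*y) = y*(y - 3)^2*(y - 4)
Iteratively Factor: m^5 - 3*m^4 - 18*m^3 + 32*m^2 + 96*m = (m - 4)*(m^4 + m^3 - 14*m^2 - 24*m) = m*(m - 4)*(m^3 + m^2 - 14*m - 24) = m*(m - 4)*(m + 2)*(m^2 - m - 12) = m*(m - 4)*(m + 2)*(m + 3)*(m - 4)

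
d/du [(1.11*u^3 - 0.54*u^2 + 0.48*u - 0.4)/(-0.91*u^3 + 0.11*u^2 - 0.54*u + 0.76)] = (4.44089209850063e-16*u^5 - 0.3693*u^4 - 0.3252*u^3 + 1.6776*u^2 - 0.7328*u + 0.1488)/(0.8281*u^6 - 0.2002*u^5 + 0.9949*u^4 - 1.502*u^3 + 0.4588*u^2 - 0.8208*u + 0.5776)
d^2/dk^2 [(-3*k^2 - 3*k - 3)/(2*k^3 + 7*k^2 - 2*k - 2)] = 6*(-4*k^6 - 12*k^5 - 78*k^4 - 207*k^3 - 201*k^2 - 12*k - 18)/(8*k^9 + 84*k^8 + 270*k^7 + 151*k^6 - 438*k^5 - 162*k^4 + 184*k^3 + 60*k^2 - 24*k - 8)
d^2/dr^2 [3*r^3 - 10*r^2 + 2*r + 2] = 18*r - 20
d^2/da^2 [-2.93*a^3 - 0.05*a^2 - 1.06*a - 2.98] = -17.58*a - 0.1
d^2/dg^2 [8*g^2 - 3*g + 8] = 16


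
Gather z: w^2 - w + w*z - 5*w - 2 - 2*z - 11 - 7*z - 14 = w^2 - 6*w + z*(w - 9) - 27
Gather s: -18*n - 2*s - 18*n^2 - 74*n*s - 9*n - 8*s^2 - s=-18*n^2 - 27*n - 8*s^2 + s*(-74*n - 3)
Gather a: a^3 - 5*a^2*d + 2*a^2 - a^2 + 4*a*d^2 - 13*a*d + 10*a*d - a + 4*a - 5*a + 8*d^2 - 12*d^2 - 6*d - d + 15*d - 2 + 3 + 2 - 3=a^3 + a^2*(1 - 5*d) + a*(4*d^2 - 3*d - 2) - 4*d^2 + 8*d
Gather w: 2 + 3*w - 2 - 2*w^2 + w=-2*w^2 + 4*w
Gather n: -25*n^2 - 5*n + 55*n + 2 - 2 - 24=-25*n^2 + 50*n - 24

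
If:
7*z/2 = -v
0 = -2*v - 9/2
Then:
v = -9/4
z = 9/14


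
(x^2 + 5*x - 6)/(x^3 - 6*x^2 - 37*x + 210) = (x - 1)/(x^2 - 12*x + 35)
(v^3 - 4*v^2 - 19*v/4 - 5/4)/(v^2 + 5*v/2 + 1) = (2*v^2 - 9*v - 5)/(2*(v + 2))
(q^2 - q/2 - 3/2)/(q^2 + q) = (q - 3/2)/q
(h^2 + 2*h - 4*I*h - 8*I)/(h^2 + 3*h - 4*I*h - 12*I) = (h + 2)/(h + 3)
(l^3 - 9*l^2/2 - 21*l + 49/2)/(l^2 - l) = l - 7/2 - 49/(2*l)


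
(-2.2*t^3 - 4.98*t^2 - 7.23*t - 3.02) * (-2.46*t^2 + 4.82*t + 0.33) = 5.412*t^5 + 1.6468*t^4 - 6.9438*t^3 - 29.0628*t^2 - 16.9423*t - 0.9966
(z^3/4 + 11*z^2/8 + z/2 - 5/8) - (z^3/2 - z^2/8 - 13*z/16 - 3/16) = -z^3/4 + 3*z^2/2 + 21*z/16 - 7/16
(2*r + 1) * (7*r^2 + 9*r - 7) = 14*r^3 + 25*r^2 - 5*r - 7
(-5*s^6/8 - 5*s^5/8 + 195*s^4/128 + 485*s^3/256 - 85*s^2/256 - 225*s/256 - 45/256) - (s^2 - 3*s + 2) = -5*s^6/8 - 5*s^5/8 + 195*s^4/128 + 485*s^3/256 - 341*s^2/256 + 543*s/256 - 557/256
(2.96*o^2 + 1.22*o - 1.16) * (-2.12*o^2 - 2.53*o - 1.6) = -6.2752*o^4 - 10.0752*o^3 - 5.3634*o^2 + 0.9828*o + 1.856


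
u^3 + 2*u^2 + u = u*(u + 1)^2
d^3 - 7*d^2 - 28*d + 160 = (d - 8)*(d - 4)*(d + 5)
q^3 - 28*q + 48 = (q - 4)*(q - 2)*(q + 6)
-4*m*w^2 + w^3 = w^2*(-4*m + w)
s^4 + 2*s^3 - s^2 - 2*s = s*(s - 1)*(s + 1)*(s + 2)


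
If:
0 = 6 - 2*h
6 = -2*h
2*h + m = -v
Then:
No Solution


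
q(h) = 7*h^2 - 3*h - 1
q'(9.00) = 123.00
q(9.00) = 539.00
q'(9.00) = 123.00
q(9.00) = 539.00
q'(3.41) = 44.74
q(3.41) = 70.17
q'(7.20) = 97.80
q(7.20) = 340.28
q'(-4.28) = -62.92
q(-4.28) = 140.07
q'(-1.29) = -21.06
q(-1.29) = 14.52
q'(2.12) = 26.68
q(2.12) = 24.10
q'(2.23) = 28.22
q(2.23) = 27.12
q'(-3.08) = -46.12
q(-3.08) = 74.64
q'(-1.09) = -18.26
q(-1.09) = 10.59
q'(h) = 14*h - 3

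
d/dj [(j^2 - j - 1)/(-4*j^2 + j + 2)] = (-3*j^2 - 4*j - 1)/(16*j^4 - 8*j^3 - 15*j^2 + 4*j + 4)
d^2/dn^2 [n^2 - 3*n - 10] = 2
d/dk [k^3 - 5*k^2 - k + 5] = 3*k^2 - 10*k - 1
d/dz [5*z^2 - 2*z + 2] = 10*z - 2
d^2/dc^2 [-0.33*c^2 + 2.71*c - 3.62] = -0.660000000000000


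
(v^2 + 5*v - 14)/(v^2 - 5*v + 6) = (v + 7)/(v - 3)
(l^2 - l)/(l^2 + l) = (l - 1)/(l + 1)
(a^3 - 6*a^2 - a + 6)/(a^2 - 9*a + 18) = (a^2 - 1)/(a - 3)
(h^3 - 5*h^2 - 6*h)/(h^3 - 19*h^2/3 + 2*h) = 3*(h + 1)/(3*h - 1)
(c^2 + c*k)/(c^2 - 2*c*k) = (c + k)/(c - 2*k)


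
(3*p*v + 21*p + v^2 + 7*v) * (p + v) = 3*p^2*v + 21*p^2 + 4*p*v^2 + 28*p*v + v^3 + 7*v^2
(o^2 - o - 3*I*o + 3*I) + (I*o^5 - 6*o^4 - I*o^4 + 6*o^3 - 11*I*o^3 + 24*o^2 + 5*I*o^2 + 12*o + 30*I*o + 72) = I*o^5 - 6*o^4 - I*o^4 + 6*o^3 - 11*I*o^3 + 25*o^2 + 5*I*o^2 + 11*o + 27*I*o + 72 + 3*I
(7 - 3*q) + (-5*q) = 7 - 8*q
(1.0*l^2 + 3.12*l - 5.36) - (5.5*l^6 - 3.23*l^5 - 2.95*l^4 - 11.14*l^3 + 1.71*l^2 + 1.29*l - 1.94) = -5.5*l^6 + 3.23*l^5 + 2.95*l^4 + 11.14*l^3 - 0.71*l^2 + 1.83*l - 3.42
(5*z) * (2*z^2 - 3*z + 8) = 10*z^3 - 15*z^2 + 40*z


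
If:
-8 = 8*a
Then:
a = -1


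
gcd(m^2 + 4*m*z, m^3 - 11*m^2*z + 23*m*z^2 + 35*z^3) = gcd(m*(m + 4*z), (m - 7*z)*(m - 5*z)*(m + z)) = 1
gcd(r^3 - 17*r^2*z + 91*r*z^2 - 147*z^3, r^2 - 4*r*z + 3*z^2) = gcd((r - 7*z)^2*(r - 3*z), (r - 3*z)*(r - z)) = -r + 3*z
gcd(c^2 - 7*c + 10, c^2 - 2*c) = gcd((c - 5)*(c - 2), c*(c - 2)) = c - 2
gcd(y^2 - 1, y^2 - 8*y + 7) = y - 1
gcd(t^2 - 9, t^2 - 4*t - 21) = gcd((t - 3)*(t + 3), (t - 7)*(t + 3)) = t + 3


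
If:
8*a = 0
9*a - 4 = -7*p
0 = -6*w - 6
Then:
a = 0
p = 4/7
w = -1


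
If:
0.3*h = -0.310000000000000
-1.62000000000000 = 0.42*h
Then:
No Solution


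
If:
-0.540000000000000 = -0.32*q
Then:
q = 1.69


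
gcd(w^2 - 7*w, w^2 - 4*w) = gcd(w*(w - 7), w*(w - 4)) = w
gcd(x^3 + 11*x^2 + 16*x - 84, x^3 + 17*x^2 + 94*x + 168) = x^2 + 13*x + 42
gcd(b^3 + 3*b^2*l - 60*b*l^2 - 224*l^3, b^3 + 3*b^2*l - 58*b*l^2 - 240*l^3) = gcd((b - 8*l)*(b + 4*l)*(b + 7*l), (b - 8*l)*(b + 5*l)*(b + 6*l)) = b - 8*l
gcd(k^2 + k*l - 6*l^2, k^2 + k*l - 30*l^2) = 1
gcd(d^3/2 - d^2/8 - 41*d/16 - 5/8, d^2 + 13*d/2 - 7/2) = 1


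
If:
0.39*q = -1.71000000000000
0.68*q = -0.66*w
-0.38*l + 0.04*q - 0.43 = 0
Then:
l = -1.59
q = -4.38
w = 4.52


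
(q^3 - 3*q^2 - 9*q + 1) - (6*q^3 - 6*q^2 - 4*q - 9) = -5*q^3 + 3*q^2 - 5*q + 10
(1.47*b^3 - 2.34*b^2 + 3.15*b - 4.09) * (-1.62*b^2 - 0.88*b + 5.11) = -2.3814*b^5 + 2.4972*b^4 + 4.4679*b^3 - 8.1036*b^2 + 19.6957*b - 20.8999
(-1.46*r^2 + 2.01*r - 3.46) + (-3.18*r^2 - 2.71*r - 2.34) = -4.64*r^2 - 0.7*r - 5.8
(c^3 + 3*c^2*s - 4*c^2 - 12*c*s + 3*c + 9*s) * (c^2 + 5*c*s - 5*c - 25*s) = c^5 + 8*c^4*s - 9*c^4 + 15*c^3*s^2 - 72*c^3*s + 23*c^3 - 135*c^2*s^2 + 184*c^2*s - 15*c^2 + 345*c*s^2 - 120*c*s - 225*s^2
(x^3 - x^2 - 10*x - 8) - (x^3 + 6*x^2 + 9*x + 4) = -7*x^2 - 19*x - 12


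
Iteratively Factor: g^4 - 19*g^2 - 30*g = (g + 2)*(g^3 - 2*g^2 - 15*g) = (g - 5)*(g + 2)*(g^2 + 3*g) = (g - 5)*(g + 2)*(g + 3)*(g)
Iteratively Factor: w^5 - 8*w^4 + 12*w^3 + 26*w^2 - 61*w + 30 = (w - 1)*(w^4 - 7*w^3 + 5*w^2 + 31*w - 30) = (w - 5)*(w - 1)*(w^3 - 2*w^2 - 5*w + 6) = (w - 5)*(w - 3)*(w - 1)*(w^2 + w - 2) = (w - 5)*(w - 3)*(w - 1)*(w + 2)*(w - 1)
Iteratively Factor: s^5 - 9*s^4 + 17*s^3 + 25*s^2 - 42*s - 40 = (s - 4)*(s^4 - 5*s^3 - 3*s^2 + 13*s + 10) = (s - 4)*(s + 1)*(s^3 - 6*s^2 + 3*s + 10) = (s - 4)*(s - 2)*(s + 1)*(s^2 - 4*s - 5) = (s - 5)*(s - 4)*(s - 2)*(s + 1)*(s + 1)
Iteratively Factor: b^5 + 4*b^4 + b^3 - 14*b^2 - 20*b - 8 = (b + 2)*(b^4 + 2*b^3 - 3*b^2 - 8*b - 4) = (b + 2)^2*(b^3 - 3*b - 2) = (b + 1)*(b + 2)^2*(b^2 - b - 2) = (b + 1)^2*(b + 2)^2*(b - 2)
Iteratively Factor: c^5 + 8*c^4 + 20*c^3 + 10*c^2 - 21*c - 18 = (c + 2)*(c^4 + 6*c^3 + 8*c^2 - 6*c - 9) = (c + 1)*(c + 2)*(c^3 + 5*c^2 + 3*c - 9) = (c + 1)*(c + 2)*(c + 3)*(c^2 + 2*c - 3) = (c - 1)*(c + 1)*(c + 2)*(c + 3)*(c + 3)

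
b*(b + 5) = b^2 + 5*b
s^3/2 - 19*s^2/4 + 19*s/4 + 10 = (s/2 + 1/2)*(s - 8)*(s - 5/2)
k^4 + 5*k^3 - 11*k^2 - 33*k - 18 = (k - 3)*(k + 1)^2*(k + 6)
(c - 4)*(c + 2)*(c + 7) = c^3 + 5*c^2 - 22*c - 56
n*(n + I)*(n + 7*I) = n^3 + 8*I*n^2 - 7*n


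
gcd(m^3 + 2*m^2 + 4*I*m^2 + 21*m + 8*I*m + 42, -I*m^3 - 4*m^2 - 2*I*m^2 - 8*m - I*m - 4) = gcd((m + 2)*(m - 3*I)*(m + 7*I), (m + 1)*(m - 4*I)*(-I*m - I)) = 1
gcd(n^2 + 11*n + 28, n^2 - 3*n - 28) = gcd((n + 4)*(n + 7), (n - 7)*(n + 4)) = n + 4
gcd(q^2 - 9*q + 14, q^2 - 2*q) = q - 2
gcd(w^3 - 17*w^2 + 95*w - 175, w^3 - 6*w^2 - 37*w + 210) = w^2 - 12*w + 35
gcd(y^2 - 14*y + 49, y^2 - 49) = y - 7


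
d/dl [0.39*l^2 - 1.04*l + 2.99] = 0.78*l - 1.04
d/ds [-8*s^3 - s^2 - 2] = 2*s*(-12*s - 1)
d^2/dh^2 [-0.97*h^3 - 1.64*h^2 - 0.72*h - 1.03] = -5.82*h - 3.28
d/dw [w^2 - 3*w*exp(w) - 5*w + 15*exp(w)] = -3*w*exp(w) + 2*w + 12*exp(w) - 5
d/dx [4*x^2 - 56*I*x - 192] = 8*x - 56*I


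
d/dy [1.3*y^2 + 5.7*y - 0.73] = 2.6*y + 5.7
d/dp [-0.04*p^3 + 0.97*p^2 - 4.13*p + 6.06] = -0.12*p^2 + 1.94*p - 4.13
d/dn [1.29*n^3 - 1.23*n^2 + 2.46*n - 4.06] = 3.87*n^2 - 2.46*n + 2.46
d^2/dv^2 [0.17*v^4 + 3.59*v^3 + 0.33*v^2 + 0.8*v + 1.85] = 2.04*v^2 + 21.54*v + 0.66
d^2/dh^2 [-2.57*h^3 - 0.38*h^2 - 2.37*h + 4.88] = -15.42*h - 0.76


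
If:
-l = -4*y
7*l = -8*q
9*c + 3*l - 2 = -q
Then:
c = 2/9 - 17*y/18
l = 4*y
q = -7*y/2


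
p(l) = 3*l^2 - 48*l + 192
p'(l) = 6*l - 48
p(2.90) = 78.03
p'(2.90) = -30.60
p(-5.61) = 555.70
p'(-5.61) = -81.66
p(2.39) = 94.42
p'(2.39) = -33.66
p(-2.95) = 359.71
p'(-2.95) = -65.70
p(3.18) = 69.70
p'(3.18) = -28.92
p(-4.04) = 434.88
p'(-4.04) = -72.24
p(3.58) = 58.61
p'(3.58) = -26.52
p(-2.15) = 309.07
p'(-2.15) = -60.90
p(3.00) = 75.00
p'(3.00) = -30.00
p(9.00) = 3.00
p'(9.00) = 6.00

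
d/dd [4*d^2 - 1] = 8*d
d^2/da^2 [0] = 0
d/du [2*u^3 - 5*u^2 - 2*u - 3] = 6*u^2 - 10*u - 2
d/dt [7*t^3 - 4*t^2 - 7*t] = 21*t^2 - 8*t - 7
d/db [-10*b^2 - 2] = -20*b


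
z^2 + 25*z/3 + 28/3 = (z + 4/3)*(z + 7)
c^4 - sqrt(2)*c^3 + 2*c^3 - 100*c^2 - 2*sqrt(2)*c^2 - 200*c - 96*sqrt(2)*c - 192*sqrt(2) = (c + 2)*(c - 8*sqrt(2))*(c + sqrt(2))*(c + 6*sqrt(2))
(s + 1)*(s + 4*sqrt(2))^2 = s^3 + s^2 + 8*sqrt(2)*s^2 + 8*sqrt(2)*s + 32*s + 32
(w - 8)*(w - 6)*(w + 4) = w^3 - 10*w^2 - 8*w + 192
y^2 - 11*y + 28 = (y - 7)*(y - 4)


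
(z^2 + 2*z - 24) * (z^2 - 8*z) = z^4 - 6*z^3 - 40*z^2 + 192*z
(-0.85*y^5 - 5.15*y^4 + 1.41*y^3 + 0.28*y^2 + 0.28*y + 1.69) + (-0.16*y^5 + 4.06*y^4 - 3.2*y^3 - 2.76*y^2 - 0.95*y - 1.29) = -1.01*y^5 - 1.09*y^4 - 1.79*y^3 - 2.48*y^2 - 0.67*y + 0.4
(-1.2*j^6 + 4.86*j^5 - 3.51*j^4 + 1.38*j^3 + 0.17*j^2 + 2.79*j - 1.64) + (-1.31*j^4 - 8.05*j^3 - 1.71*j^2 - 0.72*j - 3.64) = -1.2*j^6 + 4.86*j^5 - 4.82*j^4 - 6.67*j^3 - 1.54*j^2 + 2.07*j - 5.28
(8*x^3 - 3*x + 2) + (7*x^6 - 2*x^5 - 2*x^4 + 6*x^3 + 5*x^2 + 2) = 7*x^6 - 2*x^5 - 2*x^4 + 14*x^3 + 5*x^2 - 3*x + 4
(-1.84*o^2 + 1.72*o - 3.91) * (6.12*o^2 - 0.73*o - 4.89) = -11.2608*o^4 + 11.8696*o^3 - 16.1872*o^2 - 5.5565*o + 19.1199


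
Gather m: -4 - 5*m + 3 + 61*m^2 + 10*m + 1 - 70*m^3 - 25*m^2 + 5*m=-70*m^3 + 36*m^2 + 10*m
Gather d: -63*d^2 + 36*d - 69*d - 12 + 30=-63*d^2 - 33*d + 18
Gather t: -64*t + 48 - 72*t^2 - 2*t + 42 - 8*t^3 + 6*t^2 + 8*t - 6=-8*t^3 - 66*t^2 - 58*t + 84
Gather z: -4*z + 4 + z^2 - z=z^2 - 5*z + 4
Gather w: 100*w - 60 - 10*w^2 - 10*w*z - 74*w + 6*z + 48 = -10*w^2 + w*(26 - 10*z) + 6*z - 12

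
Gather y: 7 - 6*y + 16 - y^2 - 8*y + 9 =-y^2 - 14*y + 32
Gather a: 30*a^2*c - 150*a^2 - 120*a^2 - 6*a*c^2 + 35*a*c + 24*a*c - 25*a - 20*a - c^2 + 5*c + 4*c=a^2*(30*c - 270) + a*(-6*c^2 + 59*c - 45) - c^2 + 9*c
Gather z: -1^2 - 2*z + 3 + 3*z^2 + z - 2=3*z^2 - z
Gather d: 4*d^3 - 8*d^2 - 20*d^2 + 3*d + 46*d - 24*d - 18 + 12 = 4*d^3 - 28*d^2 + 25*d - 6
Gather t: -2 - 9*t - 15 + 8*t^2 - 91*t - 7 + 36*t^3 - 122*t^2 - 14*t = 36*t^3 - 114*t^2 - 114*t - 24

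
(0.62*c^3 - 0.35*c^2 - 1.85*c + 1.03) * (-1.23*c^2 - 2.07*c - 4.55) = -0.7626*c^5 - 0.8529*c^4 + 0.179*c^3 + 4.1551*c^2 + 6.2854*c - 4.6865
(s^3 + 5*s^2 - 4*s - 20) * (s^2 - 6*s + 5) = s^5 - s^4 - 29*s^3 + 29*s^2 + 100*s - 100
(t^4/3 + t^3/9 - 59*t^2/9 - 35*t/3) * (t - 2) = t^5/3 - 5*t^4/9 - 61*t^3/9 + 13*t^2/9 + 70*t/3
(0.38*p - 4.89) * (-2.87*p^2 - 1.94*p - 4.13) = -1.0906*p^3 + 13.2971*p^2 + 7.9172*p + 20.1957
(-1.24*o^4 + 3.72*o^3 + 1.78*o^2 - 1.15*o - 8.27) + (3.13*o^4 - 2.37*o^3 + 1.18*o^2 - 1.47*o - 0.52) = 1.89*o^4 + 1.35*o^3 + 2.96*o^2 - 2.62*o - 8.79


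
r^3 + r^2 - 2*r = r*(r - 1)*(r + 2)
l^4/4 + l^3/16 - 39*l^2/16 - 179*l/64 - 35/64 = (l/4 + 1/4)*(l - 7/2)*(l + 1/4)*(l + 5/2)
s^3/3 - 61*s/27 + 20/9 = (s/3 + 1)*(s - 5/3)*(s - 4/3)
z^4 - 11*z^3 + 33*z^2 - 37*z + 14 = (z - 7)*(z - 2)*(z - 1)^2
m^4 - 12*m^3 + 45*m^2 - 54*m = m*(m - 6)*(m - 3)^2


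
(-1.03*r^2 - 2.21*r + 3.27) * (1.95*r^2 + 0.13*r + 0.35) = -2.0085*r^4 - 4.4434*r^3 + 5.7287*r^2 - 0.3484*r + 1.1445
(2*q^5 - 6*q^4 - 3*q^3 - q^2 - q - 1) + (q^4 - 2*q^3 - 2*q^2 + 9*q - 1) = 2*q^5 - 5*q^4 - 5*q^3 - 3*q^2 + 8*q - 2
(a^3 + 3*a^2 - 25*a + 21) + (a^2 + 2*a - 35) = a^3 + 4*a^2 - 23*a - 14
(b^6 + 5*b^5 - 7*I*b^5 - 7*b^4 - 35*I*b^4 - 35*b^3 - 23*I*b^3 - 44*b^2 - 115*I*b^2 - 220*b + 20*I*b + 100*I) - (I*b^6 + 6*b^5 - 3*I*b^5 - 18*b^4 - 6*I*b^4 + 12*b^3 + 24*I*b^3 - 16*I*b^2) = b^6 - I*b^6 - b^5 - 4*I*b^5 + 11*b^4 - 29*I*b^4 - 47*b^3 - 47*I*b^3 - 44*b^2 - 99*I*b^2 - 220*b + 20*I*b + 100*I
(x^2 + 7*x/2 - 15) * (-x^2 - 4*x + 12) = -x^4 - 15*x^3/2 + 13*x^2 + 102*x - 180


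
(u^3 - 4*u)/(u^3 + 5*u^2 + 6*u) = (u - 2)/(u + 3)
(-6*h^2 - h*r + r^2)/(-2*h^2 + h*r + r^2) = (-3*h + r)/(-h + r)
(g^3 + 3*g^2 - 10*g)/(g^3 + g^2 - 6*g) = (g + 5)/(g + 3)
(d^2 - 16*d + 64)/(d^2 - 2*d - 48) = (d - 8)/(d + 6)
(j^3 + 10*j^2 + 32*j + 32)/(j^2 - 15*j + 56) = (j^3 + 10*j^2 + 32*j + 32)/(j^2 - 15*j + 56)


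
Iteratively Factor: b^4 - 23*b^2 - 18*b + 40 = (b + 4)*(b^3 - 4*b^2 - 7*b + 10) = (b - 1)*(b + 4)*(b^2 - 3*b - 10) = (b - 1)*(b + 2)*(b + 4)*(b - 5)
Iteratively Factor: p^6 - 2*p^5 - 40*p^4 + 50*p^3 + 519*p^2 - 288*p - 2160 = (p + 3)*(p^5 - 5*p^4 - 25*p^3 + 125*p^2 + 144*p - 720) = (p - 3)*(p + 3)*(p^4 - 2*p^3 - 31*p^2 + 32*p + 240) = (p - 4)*(p - 3)*(p + 3)*(p^3 + 2*p^2 - 23*p - 60) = (p - 5)*(p - 4)*(p - 3)*(p + 3)*(p^2 + 7*p + 12) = (p - 5)*(p - 4)*(p - 3)*(p + 3)*(p + 4)*(p + 3)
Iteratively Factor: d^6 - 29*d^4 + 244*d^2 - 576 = (d + 2)*(d^5 - 2*d^4 - 25*d^3 + 50*d^2 + 144*d - 288) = (d + 2)*(d + 3)*(d^4 - 5*d^3 - 10*d^2 + 80*d - 96) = (d + 2)*(d + 3)*(d + 4)*(d^3 - 9*d^2 + 26*d - 24) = (d - 2)*(d + 2)*(d + 3)*(d + 4)*(d^2 - 7*d + 12) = (d - 3)*(d - 2)*(d + 2)*(d + 3)*(d + 4)*(d - 4)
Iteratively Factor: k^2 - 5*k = (k)*(k - 5)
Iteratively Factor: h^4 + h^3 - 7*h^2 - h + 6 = (h - 1)*(h^3 + 2*h^2 - 5*h - 6) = (h - 1)*(h + 3)*(h^2 - h - 2) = (h - 2)*(h - 1)*(h + 3)*(h + 1)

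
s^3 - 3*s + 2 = (s - 1)^2*(s + 2)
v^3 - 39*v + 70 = (v - 5)*(v - 2)*(v + 7)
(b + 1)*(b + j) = b^2 + b*j + b + j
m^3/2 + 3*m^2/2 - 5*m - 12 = (m/2 + 1)*(m - 3)*(m + 4)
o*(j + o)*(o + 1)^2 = j*o^3 + 2*j*o^2 + j*o + o^4 + 2*o^3 + o^2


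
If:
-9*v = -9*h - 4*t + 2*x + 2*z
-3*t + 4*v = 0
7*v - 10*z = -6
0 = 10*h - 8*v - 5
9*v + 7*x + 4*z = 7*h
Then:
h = -229/2050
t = -209/205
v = -627/820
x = 3421/4100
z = 531/8200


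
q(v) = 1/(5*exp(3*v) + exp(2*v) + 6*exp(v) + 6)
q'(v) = (-15*exp(3*v) - 2*exp(2*v) - 6*exp(v))/(5*exp(3*v) + exp(2*v) + 6*exp(v) + 6)^2 = (-15*exp(2*v) - 2*exp(v) - 6)*exp(v)/(5*exp(3*v) + exp(2*v) + 6*exp(v) + 6)^2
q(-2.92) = 0.16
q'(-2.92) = -0.01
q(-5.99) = 0.17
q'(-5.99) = -0.00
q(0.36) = 0.03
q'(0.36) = -0.06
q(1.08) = 0.01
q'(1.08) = -0.02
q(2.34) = 0.00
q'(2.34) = -0.00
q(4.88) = 0.00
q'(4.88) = -0.00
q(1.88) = 0.00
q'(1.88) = -0.00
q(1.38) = 0.00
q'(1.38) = -0.01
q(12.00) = 0.00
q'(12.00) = 0.00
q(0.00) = 0.06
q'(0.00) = -0.07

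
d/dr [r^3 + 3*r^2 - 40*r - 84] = 3*r^2 + 6*r - 40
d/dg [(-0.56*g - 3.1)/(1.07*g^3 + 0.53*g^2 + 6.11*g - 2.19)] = (1.1984*g^3 + 10.2478*g^2 + 3.286*g + 20.1674)/(1.1449*g^6 + 1.1342*g^5 + 13.3563*g^4 + 1.79*g^3 + 35.0107*g^2 - 26.7618*g + 4.7961)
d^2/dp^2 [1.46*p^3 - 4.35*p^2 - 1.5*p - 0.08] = 8.76*p - 8.7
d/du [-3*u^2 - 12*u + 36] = -6*u - 12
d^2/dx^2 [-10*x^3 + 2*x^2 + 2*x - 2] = 4 - 60*x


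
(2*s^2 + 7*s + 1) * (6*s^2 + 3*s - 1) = 12*s^4 + 48*s^3 + 25*s^2 - 4*s - 1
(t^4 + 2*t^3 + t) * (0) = 0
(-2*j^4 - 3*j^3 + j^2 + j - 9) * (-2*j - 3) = 4*j^5 + 12*j^4 + 7*j^3 - 5*j^2 + 15*j + 27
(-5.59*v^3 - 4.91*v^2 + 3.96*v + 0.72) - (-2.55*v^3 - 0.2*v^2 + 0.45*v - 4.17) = -3.04*v^3 - 4.71*v^2 + 3.51*v + 4.89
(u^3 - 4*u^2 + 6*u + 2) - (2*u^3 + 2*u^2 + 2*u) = -u^3 - 6*u^2 + 4*u + 2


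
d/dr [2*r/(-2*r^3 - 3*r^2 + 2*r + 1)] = 2*(4*r^3 + 3*r^2 + 1)/(4*r^6 + 12*r^5 + r^4 - 16*r^3 - 2*r^2 + 4*r + 1)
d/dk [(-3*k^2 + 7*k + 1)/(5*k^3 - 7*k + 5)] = ((7 - 6*k)*(5*k^3 - 7*k + 5) - (15*k^2 - 7)*(-3*k^2 + 7*k + 1))/(5*k^3 - 7*k + 5)^2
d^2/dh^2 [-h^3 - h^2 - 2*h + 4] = -6*h - 2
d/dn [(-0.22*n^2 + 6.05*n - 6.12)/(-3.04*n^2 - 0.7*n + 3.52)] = (18.546*n^2 - 38.7584*n + 17.012)/(9.2416*n^4 + 4.256*n^3 - 20.9116*n^2 - 4.928*n + 12.3904)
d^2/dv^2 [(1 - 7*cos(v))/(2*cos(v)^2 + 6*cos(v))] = (-25*sin(v)^4/cos(v)^3 - 7*sin(v)^2 - 16 - 53/cos(v) + 18/cos(v)^2 + 43/cos(v)^3)/(2*(cos(v) + 3)^3)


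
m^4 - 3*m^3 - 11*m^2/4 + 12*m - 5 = (m - 5/2)*(m - 2)*(m - 1/2)*(m + 2)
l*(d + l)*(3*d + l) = 3*d^2*l + 4*d*l^2 + l^3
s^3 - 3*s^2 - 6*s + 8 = (s - 4)*(s - 1)*(s + 2)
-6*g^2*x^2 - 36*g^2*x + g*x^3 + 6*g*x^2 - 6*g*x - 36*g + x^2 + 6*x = (-6*g + x)*(x + 6)*(g*x + 1)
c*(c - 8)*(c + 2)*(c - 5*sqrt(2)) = c^4 - 5*sqrt(2)*c^3 - 6*c^3 - 16*c^2 + 30*sqrt(2)*c^2 + 80*sqrt(2)*c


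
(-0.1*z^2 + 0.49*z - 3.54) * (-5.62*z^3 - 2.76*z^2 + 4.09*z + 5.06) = 0.562*z^5 - 2.4778*z^4 + 18.1334*z^3 + 11.2685*z^2 - 11.9992*z - 17.9124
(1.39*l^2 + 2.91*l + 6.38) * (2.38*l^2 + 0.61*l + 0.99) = 3.3082*l^4 + 7.7737*l^3 + 18.3356*l^2 + 6.7727*l + 6.3162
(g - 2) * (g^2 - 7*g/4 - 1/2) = g^3 - 15*g^2/4 + 3*g + 1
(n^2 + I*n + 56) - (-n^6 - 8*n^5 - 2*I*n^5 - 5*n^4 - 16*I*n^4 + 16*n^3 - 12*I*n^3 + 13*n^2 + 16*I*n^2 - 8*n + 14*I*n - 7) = n^6 + 8*n^5 + 2*I*n^5 + 5*n^4 + 16*I*n^4 - 16*n^3 + 12*I*n^3 - 12*n^2 - 16*I*n^2 + 8*n - 13*I*n + 63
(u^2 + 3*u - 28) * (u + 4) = u^3 + 7*u^2 - 16*u - 112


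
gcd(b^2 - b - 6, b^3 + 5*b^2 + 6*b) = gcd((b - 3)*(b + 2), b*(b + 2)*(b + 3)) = b + 2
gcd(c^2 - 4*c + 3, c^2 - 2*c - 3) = c - 3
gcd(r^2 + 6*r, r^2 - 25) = 1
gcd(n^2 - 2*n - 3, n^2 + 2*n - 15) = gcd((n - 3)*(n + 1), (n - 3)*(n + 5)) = n - 3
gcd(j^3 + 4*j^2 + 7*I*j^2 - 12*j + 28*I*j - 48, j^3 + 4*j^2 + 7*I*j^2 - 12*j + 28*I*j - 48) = j^3 + j^2*(4 + 7*I) + j*(-12 + 28*I) - 48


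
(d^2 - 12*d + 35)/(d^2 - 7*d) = (d - 5)/d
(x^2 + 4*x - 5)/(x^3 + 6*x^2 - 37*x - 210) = (x - 1)/(x^2 + x - 42)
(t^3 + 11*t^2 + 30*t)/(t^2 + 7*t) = (t^2 + 11*t + 30)/(t + 7)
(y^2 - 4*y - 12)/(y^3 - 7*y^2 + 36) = 1/(y - 3)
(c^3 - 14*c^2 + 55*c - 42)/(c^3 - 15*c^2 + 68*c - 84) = (c - 1)/(c - 2)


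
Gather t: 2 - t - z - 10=-t - z - 8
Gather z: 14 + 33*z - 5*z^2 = -5*z^2 + 33*z + 14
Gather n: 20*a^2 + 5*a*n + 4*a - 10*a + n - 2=20*a^2 - 6*a + n*(5*a + 1) - 2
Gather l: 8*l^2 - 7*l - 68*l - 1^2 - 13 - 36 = 8*l^2 - 75*l - 50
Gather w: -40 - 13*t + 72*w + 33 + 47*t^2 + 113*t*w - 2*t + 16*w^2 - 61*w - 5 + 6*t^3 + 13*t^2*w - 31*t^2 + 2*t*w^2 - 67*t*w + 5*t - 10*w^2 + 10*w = 6*t^3 + 16*t^2 - 10*t + w^2*(2*t + 6) + w*(13*t^2 + 46*t + 21) - 12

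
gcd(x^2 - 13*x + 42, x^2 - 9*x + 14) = x - 7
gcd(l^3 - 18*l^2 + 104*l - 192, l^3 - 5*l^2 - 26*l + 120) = l^2 - 10*l + 24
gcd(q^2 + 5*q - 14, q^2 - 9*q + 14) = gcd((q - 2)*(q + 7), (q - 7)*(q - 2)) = q - 2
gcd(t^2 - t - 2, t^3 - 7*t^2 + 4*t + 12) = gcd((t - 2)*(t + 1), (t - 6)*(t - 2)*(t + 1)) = t^2 - t - 2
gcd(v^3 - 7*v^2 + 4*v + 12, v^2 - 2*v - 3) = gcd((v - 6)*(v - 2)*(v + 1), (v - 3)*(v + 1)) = v + 1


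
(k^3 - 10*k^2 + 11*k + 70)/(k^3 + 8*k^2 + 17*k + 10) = (k^2 - 12*k + 35)/(k^2 + 6*k + 5)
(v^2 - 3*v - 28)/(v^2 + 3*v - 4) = (v - 7)/(v - 1)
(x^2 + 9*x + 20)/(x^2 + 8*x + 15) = (x + 4)/(x + 3)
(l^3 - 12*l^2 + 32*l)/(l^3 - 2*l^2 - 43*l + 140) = l*(l - 8)/(l^2 + 2*l - 35)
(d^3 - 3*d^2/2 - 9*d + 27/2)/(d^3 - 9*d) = (d - 3/2)/d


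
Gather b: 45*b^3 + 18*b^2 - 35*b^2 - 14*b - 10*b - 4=45*b^3 - 17*b^2 - 24*b - 4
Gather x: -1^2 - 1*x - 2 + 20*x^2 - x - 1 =20*x^2 - 2*x - 4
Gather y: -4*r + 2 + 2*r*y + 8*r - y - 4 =4*r + y*(2*r - 1) - 2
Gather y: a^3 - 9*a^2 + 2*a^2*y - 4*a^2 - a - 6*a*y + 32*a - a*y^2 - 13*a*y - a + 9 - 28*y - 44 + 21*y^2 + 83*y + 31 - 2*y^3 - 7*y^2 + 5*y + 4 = a^3 - 13*a^2 + 30*a - 2*y^3 + y^2*(14 - a) + y*(2*a^2 - 19*a + 60)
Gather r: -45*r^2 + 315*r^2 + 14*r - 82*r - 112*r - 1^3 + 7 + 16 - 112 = 270*r^2 - 180*r - 90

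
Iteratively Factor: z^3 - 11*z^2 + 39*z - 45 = (z - 5)*(z^2 - 6*z + 9) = (z - 5)*(z - 3)*(z - 3)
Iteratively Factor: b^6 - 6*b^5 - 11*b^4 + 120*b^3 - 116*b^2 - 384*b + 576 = (b - 3)*(b^5 - 3*b^4 - 20*b^3 + 60*b^2 + 64*b - 192) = (b - 3)*(b - 2)*(b^4 - b^3 - 22*b^2 + 16*b + 96) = (b - 3)*(b - 2)*(b + 4)*(b^3 - 5*b^2 - 2*b + 24) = (b - 4)*(b - 3)*(b - 2)*(b + 4)*(b^2 - b - 6) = (b - 4)*(b - 3)^2*(b - 2)*(b + 4)*(b + 2)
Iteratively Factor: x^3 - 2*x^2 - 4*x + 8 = (x - 2)*(x^2 - 4) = (x - 2)*(x + 2)*(x - 2)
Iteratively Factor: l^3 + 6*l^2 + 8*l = (l + 4)*(l^2 + 2*l) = (l + 2)*(l + 4)*(l)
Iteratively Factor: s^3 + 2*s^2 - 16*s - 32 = (s + 4)*(s^2 - 2*s - 8) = (s - 4)*(s + 4)*(s + 2)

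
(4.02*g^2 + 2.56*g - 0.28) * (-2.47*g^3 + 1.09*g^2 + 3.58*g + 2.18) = -9.9294*g^5 - 1.9414*g^4 + 17.8736*g^3 + 17.6232*g^2 + 4.5784*g - 0.6104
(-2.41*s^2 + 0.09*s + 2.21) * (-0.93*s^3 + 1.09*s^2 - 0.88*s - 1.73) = 2.2413*s^5 - 2.7106*s^4 + 0.1636*s^3 + 6.499*s^2 - 2.1005*s - 3.8233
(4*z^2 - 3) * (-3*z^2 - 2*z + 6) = -12*z^4 - 8*z^3 + 33*z^2 + 6*z - 18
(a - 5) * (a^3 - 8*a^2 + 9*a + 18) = a^4 - 13*a^3 + 49*a^2 - 27*a - 90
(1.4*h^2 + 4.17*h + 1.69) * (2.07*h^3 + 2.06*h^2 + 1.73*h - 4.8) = 2.898*h^5 + 11.5159*h^4 + 14.5105*h^3 + 3.9755*h^2 - 17.0923*h - 8.112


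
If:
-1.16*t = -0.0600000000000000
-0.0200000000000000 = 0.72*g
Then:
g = -0.03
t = 0.05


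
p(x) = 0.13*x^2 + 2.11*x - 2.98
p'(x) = 0.26*x + 2.11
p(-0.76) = -4.51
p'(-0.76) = 1.91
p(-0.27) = -3.54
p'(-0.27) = 2.04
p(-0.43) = -3.86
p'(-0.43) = 2.00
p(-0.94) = -4.85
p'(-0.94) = 1.87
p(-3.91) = -9.24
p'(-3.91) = 1.09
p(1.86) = 1.39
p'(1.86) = 2.59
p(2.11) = 2.05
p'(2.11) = 2.66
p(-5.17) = -10.41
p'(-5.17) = 0.77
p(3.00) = 4.52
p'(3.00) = 2.89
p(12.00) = 41.06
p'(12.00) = 5.23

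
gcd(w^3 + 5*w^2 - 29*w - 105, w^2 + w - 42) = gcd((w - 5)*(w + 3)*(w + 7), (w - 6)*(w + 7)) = w + 7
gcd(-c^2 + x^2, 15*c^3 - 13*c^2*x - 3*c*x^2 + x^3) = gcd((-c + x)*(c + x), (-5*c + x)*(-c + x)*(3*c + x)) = -c + x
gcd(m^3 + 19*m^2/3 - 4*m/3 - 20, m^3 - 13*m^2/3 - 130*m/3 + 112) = m + 6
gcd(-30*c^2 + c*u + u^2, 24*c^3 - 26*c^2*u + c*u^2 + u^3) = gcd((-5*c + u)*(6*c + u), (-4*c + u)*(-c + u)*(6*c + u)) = 6*c + u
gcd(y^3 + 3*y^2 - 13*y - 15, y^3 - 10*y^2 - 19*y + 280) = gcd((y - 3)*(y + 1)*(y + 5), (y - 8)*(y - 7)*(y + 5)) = y + 5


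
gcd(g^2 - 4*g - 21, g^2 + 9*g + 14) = 1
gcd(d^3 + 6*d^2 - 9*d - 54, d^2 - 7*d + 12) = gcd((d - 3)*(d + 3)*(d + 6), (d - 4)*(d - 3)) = d - 3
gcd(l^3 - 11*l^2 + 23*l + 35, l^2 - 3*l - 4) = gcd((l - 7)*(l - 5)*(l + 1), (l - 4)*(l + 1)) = l + 1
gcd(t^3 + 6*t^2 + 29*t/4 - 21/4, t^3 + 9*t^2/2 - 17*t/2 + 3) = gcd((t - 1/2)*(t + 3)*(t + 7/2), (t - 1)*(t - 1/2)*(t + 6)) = t - 1/2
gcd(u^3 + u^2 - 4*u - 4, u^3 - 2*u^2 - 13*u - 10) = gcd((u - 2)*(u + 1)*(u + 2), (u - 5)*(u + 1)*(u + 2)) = u^2 + 3*u + 2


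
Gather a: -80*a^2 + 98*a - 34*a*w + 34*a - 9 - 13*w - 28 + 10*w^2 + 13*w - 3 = -80*a^2 + a*(132 - 34*w) + 10*w^2 - 40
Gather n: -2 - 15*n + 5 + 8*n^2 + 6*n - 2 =8*n^2 - 9*n + 1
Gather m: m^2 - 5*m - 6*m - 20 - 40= m^2 - 11*m - 60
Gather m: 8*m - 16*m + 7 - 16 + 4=-8*m - 5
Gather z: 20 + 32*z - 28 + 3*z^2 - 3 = 3*z^2 + 32*z - 11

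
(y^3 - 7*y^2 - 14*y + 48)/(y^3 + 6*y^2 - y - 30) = (y - 8)/(y + 5)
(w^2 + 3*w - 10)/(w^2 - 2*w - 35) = (w - 2)/(w - 7)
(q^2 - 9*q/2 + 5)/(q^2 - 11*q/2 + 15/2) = (q - 2)/(q - 3)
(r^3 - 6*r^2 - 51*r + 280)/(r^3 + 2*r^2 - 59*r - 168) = (r - 5)/(r + 3)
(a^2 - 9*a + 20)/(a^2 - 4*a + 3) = (a^2 - 9*a + 20)/(a^2 - 4*a + 3)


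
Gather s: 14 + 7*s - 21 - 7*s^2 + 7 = -7*s^2 + 7*s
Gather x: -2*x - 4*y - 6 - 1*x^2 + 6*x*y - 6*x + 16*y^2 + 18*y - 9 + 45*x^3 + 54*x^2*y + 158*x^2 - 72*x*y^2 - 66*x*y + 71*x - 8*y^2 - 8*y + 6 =45*x^3 + x^2*(54*y + 157) + x*(-72*y^2 - 60*y + 63) + 8*y^2 + 6*y - 9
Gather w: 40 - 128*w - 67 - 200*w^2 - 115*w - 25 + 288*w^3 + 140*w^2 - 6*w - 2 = 288*w^3 - 60*w^2 - 249*w - 54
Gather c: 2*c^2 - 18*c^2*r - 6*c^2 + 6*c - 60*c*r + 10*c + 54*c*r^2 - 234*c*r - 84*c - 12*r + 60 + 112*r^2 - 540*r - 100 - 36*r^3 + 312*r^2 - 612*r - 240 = c^2*(-18*r - 4) + c*(54*r^2 - 294*r - 68) - 36*r^3 + 424*r^2 - 1164*r - 280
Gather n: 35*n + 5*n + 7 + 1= 40*n + 8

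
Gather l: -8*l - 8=-8*l - 8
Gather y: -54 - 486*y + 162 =108 - 486*y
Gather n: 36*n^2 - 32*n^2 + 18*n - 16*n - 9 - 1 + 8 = 4*n^2 + 2*n - 2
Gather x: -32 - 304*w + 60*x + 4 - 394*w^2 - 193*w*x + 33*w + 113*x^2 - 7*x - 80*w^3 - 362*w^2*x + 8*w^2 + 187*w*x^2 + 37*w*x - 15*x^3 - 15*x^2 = -80*w^3 - 386*w^2 - 271*w - 15*x^3 + x^2*(187*w + 98) + x*(-362*w^2 - 156*w + 53) - 28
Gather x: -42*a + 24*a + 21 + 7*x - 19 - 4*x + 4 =-18*a + 3*x + 6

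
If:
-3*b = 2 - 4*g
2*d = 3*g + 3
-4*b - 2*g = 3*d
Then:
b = -62/71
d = 90/71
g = -11/71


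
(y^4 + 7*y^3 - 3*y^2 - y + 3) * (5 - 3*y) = -3*y^5 - 16*y^4 + 44*y^3 - 12*y^2 - 14*y + 15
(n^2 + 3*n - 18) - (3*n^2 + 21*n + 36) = -2*n^2 - 18*n - 54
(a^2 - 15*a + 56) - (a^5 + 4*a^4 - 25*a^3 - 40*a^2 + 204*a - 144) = -a^5 - 4*a^4 + 25*a^3 + 41*a^2 - 219*a + 200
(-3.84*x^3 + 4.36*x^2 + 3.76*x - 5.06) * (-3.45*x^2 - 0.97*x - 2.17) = 13.248*x^5 - 11.3172*x^4 - 8.8684*x^3 + 4.3486*x^2 - 3.251*x + 10.9802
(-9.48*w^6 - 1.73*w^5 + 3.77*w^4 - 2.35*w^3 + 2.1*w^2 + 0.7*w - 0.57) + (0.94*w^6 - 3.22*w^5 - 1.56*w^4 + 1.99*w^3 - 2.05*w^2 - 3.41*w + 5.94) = -8.54*w^6 - 4.95*w^5 + 2.21*w^4 - 0.36*w^3 + 0.0500000000000003*w^2 - 2.71*w + 5.37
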